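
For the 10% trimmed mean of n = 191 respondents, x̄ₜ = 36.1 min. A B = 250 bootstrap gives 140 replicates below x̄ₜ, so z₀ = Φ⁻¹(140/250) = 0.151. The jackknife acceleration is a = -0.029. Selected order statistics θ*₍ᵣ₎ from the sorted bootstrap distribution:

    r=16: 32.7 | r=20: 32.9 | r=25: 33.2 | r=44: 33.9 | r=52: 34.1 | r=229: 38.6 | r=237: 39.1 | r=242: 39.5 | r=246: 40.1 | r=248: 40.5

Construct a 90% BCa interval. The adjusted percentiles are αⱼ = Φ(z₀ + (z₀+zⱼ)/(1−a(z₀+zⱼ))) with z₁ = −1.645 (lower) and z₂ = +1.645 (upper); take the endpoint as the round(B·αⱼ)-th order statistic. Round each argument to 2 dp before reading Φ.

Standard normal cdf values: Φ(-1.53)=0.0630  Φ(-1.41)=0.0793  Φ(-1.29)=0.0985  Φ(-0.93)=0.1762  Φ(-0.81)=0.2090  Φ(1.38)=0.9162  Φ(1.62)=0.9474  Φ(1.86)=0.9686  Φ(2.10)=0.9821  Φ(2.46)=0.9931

Lower: z₀ + z₁ = 0.151 + (-1.645) = -1.494; 1 − a(z₀+z₁) = 1 − (-0.029)(-1.494) = 0.9567; argument = 0.151 + (-1.494)/0.9567 = -1.4107 → -1.41.
α₁ = Φ(-1.41) = 0.0793; rank = round(250 × 0.0793) = 20; θ*₍20₎ = 32.9.
Upper: z₀ + z₂ = 1.796; 1 − a(z₀+z₂) = 1.0521; argument = 1.8581 → 1.86; α₂ = 0.9686; rank = 242; θ*₍242₎ = 39.5.

(32.9, 39.5)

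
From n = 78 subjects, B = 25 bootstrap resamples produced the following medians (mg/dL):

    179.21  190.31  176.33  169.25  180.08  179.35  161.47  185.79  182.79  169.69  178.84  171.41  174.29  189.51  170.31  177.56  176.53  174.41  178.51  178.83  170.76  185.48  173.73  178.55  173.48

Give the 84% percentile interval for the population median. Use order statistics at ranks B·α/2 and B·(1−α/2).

(169.25, 185.79)

Sorted replicates: 161.47, 169.25, 169.69, 170.31, 170.76, 171.41, 173.48, 173.73, 174.29, 174.41, 176.33, 176.53, 177.56, 178.51, 178.55, 178.83, 178.84, 179.21, 179.35, 180.08, 182.79, 185.48, 185.79, 189.51, 190.31
α = 0.16; lower rank = 25 × 0.080 = 2; upper rank = 25 × 0.920 = 23.
The 2nd smallest replicate is 169.25; the 23rd is 185.79.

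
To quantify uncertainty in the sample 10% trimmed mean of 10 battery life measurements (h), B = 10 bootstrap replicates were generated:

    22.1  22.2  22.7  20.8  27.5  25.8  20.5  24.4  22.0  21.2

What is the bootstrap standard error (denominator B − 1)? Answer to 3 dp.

Bootstrap SE is the standard deviation of the 10 replicate 10% trimmed means.
Mean of replicates: (22.1 + 22.2 + 22.7 + 20.8 + 27.5 + 25.8 + 20.5 + 24.4 + 22.0 + 21.2) / 10 = 229.2000 / 10 = 22.9200
Sum of squared deviations: (−0.8200)² + (−0.7200)² + (−0.2200)² + (−2.1200)² + (+4.5800)² + (+2.8800)² + (−2.4200)² + (+1.4800)² + (−0.9200)² + (−1.7200)² = 46.8560
Variance = 46.8560 / 9 = 5.2062
SE* = √5.2062

SE* = 2.282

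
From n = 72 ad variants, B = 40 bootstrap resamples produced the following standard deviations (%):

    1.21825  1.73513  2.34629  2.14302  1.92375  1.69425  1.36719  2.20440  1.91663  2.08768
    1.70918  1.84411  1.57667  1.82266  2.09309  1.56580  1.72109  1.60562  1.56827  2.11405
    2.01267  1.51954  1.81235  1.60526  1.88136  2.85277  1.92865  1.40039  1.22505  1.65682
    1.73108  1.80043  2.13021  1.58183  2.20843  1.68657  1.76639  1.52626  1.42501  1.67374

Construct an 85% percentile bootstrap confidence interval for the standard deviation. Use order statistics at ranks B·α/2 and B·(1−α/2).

(1.36719, 2.20440)

Sorted replicates: 1.21825, 1.22505, 1.36719, 1.40039, 1.42501, 1.51954, 1.52626, 1.56580, 1.56827, 1.57667, 1.58183, 1.60526, 1.60562, 1.65682, 1.67374, 1.68657, 1.69425, 1.70918, 1.72109, 1.73108, 1.73513, 1.76639, 1.80043, 1.81235, 1.82266, 1.84411, 1.88136, 1.91663, 1.92375, 1.92865, 2.01267, 2.08768, 2.09309, 2.11405, 2.13021, 2.14302, 2.20440, 2.20843, 2.34629, 2.85277
α = 0.15; lower rank = 40 × 0.075 = 3; upper rank = 40 × 0.925 = 37.
The 3rd smallest replicate is 1.36719; the 37th is 2.20440.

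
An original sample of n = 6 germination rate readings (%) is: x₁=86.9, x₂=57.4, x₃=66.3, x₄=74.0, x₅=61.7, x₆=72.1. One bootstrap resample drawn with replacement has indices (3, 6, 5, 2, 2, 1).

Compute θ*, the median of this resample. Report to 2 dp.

Resample values: 66.3, 72.1, 61.7, 57.4, 57.4, 86.9.
Sorted: 57.4, 57.4, 61.7, 66.3, 72.1, 86.9
Median = average of the two middle values = 64.00

θ* = 64.00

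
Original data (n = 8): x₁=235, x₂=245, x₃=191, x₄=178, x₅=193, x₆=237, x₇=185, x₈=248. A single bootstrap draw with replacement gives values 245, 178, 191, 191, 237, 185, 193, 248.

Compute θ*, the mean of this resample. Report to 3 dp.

θ* = 208.500

Mean = (245 + 178 + 191 + 191 + 237 + 185 + 193 + 248) / 8 = 1668.0 / 8 = 208.500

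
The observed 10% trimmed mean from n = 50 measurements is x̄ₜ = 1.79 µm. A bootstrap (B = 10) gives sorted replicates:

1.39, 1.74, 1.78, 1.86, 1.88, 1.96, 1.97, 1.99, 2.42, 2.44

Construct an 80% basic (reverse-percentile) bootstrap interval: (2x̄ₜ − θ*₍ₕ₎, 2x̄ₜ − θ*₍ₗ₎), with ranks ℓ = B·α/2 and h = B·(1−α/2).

Percentile endpoints at ranks 1 and 9: θ*₍1₎ = 1.39, θ*₍9₎ = 2.42.
Basic interval reflects these around x̄ₜ:
  lower = 2 × 1.79 − 2.42 = 1.16
  upper = 2 × 1.79 − 1.39 = 2.19

(1.16, 2.19)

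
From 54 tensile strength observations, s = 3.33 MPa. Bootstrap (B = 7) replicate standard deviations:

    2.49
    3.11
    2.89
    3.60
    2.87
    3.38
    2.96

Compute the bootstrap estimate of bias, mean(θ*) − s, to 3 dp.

mean(θ*) = (2.49 + 3.11 + 2.89 + 3.60 + 2.87 + 3.38 + 2.96) / 7 = 3.0429
bias = 3.0429 − 3.33

bias = −0.287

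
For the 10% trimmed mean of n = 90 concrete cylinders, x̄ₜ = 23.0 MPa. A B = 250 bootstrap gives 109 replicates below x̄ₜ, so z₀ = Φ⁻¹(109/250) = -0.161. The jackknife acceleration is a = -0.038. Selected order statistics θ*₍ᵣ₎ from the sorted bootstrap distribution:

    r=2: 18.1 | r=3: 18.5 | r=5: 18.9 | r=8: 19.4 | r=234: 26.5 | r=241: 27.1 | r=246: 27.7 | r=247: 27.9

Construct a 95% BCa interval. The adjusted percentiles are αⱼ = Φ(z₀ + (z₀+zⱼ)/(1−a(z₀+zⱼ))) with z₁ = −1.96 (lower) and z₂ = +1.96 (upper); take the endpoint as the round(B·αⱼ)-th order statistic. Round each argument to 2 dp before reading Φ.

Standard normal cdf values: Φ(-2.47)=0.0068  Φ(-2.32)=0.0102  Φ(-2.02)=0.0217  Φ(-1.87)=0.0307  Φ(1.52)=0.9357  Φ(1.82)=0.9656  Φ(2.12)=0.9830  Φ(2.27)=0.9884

(18.1, 26.5)

Lower: z₀ + z₁ = -0.161 + (-1.960) = -2.121; 1 − a(z₀+z₁) = 1 − (-0.038)(-2.121) = 0.9194; argument = -0.161 + (-2.121)/0.9194 = -2.4679 → -2.47.
α₁ = Φ(-2.47) = 0.0068; rank = round(250 × 0.0068) = 2; θ*₍2₎ = 18.1.
Upper: z₀ + z₂ = 1.799; 1 − a(z₀+z₂) = 1.0684; argument = 1.5229 → 1.52; α₂ = 0.9357; rank = 234; θ*₍234₎ = 26.5.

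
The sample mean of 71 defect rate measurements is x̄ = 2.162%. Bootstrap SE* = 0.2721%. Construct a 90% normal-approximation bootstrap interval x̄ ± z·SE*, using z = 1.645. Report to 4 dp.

(1.7144, 2.6096)

Margin = 1.645 × 0.2721 = 0.44760
Interval: 2.162 ± 0.44760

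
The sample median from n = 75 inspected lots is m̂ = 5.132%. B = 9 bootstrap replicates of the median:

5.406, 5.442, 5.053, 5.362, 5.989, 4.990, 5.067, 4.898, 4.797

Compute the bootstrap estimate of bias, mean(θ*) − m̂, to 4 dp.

mean(θ*) = (5.406 + 5.442 + 5.053 + 5.362 + 5.989 + 4.990 + 5.067 + 4.898 + 4.797) / 9 = 5.22267
bias = 5.22267 − 5.132

bias = +0.0907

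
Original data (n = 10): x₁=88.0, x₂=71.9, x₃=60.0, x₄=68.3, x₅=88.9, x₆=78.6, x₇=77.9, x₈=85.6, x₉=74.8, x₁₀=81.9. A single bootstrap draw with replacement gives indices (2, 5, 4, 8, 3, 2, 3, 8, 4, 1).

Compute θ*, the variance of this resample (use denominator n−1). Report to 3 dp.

Resample values: 71.9, 88.9, 68.3, 85.6, 60.0, 71.9, 60.0, 85.6, 68.3, 88.0.
Mean = 74.8500; sum of squared deviations = 1145.7050
s² = 1145.7050 / 9 = 127.3006

θ* = 127.301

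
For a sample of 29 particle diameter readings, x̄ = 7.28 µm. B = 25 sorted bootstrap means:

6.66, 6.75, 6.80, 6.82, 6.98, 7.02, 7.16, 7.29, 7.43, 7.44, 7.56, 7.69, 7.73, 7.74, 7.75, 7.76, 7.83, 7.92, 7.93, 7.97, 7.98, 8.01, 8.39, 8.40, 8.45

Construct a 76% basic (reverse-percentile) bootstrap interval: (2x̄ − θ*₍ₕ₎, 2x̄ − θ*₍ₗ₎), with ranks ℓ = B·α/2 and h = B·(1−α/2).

Percentile endpoints at ranks 3 and 22: θ*₍3₎ = 6.80, θ*₍22₎ = 8.01.
Basic interval reflects these around x̄:
  lower = 2 × 7.28 − 8.01 = 6.55
  upper = 2 × 7.28 − 6.80 = 7.76

(6.55, 7.76)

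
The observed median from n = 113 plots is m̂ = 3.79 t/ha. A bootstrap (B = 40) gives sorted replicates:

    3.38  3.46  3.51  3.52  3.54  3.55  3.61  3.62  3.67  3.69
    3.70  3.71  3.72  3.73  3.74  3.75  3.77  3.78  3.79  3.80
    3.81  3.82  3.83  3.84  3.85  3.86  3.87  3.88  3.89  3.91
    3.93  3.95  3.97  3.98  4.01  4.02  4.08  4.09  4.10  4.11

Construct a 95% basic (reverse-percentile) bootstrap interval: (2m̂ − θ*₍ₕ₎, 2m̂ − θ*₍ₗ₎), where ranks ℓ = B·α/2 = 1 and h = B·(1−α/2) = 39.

Percentile endpoints at ranks 1 and 39: θ*₍1₎ = 3.38, θ*₍39₎ = 4.10.
Basic interval reflects these around m̂:
  lower = 2 × 3.79 − 4.10 = 3.48
  upper = 2 × 3.79 − 3.38 = 4.20

(3.48, 4.20)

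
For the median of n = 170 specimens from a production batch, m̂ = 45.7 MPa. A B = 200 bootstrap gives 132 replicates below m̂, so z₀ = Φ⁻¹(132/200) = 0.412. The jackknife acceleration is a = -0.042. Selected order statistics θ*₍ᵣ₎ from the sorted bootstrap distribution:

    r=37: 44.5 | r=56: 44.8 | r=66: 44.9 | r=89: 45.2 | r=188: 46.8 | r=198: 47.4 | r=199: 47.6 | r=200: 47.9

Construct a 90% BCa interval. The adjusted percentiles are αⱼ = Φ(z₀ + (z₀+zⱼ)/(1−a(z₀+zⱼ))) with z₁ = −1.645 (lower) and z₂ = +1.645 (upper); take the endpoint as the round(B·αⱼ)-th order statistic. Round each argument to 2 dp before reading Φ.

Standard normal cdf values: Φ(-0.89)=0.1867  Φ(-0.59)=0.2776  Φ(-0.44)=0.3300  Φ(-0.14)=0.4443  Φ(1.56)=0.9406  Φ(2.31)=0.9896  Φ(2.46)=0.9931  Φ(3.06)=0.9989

Lower: z₀ + z₁ = 0.412 + (-1.645) = -1.233; 1 − a(z₀+z₁) = 1 − (-0.042)(-1.233) = 0.9482; argument = 0.412 + (-1.233)/0.9482 = -0.8883 → -0.89.
α₁ = Φ(-0.89) = 0.1867; rank = round(200 × 0.1867) = 37; θ*₍37₎ = 44.5.
Upper: z₀ + z₂ = 2.057; 1 − a(z₀+z₂) = 1.0864; argument = 2.3054 → 2.31; α₂ = 0.9896; rank = 198; θ*₍198₎ = 47.4.

(44.5, 47.4)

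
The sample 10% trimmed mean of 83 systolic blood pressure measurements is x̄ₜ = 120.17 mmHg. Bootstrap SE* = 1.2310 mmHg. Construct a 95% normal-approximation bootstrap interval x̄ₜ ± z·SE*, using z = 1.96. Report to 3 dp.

(117.757, 122.583)

Margin = 1.96 × 1.2310 = 2.4128
Interval: 120.17 ± 2.4128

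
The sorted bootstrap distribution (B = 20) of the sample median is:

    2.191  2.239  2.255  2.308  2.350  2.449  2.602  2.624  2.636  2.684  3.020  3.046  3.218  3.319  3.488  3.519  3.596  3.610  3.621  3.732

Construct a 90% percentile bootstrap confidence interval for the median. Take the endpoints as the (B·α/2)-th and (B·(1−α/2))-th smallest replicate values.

α = 0.10; lower rank = 20 × 0.050 = 1; upper rank = 20 × 0.950 = 19.
The 1st smallest replicate is 2.191; the 19th is 3.621.

(2.191, 3.621)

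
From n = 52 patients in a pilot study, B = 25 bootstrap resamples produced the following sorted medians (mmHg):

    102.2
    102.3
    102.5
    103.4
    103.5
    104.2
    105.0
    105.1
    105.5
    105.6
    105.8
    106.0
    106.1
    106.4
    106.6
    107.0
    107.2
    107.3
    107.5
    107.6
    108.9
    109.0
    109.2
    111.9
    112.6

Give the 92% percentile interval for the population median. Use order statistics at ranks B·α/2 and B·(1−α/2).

(102.2, 111.9)

α = 0.08; lower rank = 25 × 0.040 = 1; upper rank = 25 × 0.960 = 24.
The 1st smallest replicate is 102.2; the 24th is 111.9.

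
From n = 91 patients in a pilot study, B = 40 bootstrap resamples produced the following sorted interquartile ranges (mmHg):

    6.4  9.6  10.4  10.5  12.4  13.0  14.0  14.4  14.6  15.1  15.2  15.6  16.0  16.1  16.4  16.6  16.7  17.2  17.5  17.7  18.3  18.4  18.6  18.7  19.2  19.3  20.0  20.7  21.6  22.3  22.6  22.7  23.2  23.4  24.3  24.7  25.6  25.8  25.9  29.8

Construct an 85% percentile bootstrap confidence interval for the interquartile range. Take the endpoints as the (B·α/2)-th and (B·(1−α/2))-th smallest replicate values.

(10.4, 25.6)

α = 0.15; lower rank = 40 × 0.075 = 3; upper rank = 40 × 0.925 = 37.
The 3rd smallest replicate is 10.4; the 37th is 25.6.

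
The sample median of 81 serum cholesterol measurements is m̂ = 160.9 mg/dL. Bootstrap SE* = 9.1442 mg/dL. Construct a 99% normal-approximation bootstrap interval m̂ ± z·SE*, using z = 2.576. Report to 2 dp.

Margin = 2.576 × 9.1442 = 23.555
Interval: 160.9 ± 23.555

(137.34, 184.46)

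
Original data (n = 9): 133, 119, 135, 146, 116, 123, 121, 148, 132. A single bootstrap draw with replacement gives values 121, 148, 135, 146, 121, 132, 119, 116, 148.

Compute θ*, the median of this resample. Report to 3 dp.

θ* = 132.000

Sorted: 116, 119, 121, 121, 132, 135, 146, 148, 148
Median = middle value = 132.000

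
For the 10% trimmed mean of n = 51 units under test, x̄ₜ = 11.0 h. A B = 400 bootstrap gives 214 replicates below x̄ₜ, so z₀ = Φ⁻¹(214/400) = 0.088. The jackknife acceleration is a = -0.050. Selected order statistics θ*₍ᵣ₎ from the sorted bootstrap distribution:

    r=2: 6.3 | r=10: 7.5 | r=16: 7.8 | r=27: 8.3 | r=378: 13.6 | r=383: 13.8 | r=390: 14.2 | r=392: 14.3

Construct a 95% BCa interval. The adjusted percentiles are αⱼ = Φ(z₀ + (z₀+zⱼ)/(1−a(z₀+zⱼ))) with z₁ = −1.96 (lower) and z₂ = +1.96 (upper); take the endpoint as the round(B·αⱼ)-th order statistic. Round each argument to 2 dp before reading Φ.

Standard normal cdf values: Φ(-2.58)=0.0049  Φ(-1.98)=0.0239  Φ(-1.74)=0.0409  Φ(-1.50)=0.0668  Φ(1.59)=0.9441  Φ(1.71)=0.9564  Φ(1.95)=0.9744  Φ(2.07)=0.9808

(7.5, 14.2)

Lower: z₀ + z₁ = 0.088 + (-1.960) = -1.872; 1 − a(z₀+z₁) = 1 − (-0.050)(-1.872) = 0.9064; argument = 0.088 + (-1.872)/0.9064 = -1.9773 → -1.98.
α₁ = Φ(-1.98) = 0.0239; rank = round(400 × 0.0239) = 10; θ*₍10₎ = 7.5.
Upper: z₀ + z₂ = 2.048; 1 − a(z₀+z₂) = 1.1024; argument = 1.9458 → 1.95; α₂ = 0.9744; rank = 390; θ*₍390₎ = 14.2.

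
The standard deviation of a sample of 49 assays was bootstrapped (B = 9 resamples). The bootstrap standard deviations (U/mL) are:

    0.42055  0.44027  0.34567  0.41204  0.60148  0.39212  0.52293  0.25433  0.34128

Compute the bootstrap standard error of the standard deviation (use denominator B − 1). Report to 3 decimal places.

SE* = 0.102

Bootstrap SE is the standard deviation of the 9 replicate standard deviations.
Mean of replicates: (0.42055 + 0.44027 + 0.34567 + 0.41204 + 0.60148 + 0.39212 + 0.52293 + 0.25433 + 0.34128) / 9 = 3.730670 / 9 = 0.414519
Sum of squared deviations: (+0.006031)² + (+0.025751)² + (−0.068849)² + (−0.002479)² + (+0.186961)² + (−0.022399)² + (+0.108411)² + (−0.160189)² + (−0.073239)² = 0.083679
Variance = 0.083679 / 8 = 0.010460
SE* = √0.010460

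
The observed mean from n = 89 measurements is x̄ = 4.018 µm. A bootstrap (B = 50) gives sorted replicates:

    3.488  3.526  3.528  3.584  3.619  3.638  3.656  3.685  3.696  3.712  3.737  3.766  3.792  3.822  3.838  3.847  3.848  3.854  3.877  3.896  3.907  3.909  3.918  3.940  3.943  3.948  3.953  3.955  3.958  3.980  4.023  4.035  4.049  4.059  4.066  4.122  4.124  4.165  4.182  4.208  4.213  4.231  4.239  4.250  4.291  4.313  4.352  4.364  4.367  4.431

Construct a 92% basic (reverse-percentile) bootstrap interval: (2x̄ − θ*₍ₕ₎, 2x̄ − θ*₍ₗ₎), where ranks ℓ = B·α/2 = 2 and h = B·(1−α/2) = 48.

Percentile endpoints at ranks 2 and 48: θ*₍2₎ = 3.526, θ*₍48₎ = 4.364.
Basic interval reflects these around x̄:
  lower = 2 × 4.018 − 4.364 = 3.672
  upper = 2 × 4.018 − 3.526 = 4.510

(3.672, 4.510)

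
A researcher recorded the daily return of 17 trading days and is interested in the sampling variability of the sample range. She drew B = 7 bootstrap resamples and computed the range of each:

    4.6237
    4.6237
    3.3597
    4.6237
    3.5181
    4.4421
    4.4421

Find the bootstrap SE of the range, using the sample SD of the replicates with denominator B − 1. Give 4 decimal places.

SE* = 0.5506

Bootstrap SE is the standard deviation of the 7 replicate ranges.
Mean of replicates: (4.6237 + 4.6237 + 3.3597 + 4.6237 + 3.5181 + 4.4421 + 4.4421) / 7 = 29.63310 / 7 = 4.23330
Sum of squared deviations: (+0.39040)² + (+0.39040)² + (−0.87360)² + (+0.39040)² + (−0.71520)² + (+0.20880)² + (+0.20880)² = 1.81912
Variance = 1.81912 / 6 = 0.30319
SE* = √0.30319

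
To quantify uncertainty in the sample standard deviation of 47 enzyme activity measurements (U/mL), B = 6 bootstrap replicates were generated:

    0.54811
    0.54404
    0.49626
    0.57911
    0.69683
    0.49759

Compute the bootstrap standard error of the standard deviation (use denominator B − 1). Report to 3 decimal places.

SE* = 0.074

Bootstrap SE is the standard deviation of the 6 replicate standard deviations.
Mean of replicates: (0.54811 + 0.54404 + 0.49626 + 0.57911 + 0.69683 + 0.49759) / 6 = 3.361940 / 6 = 0.560323
Sum of squared deviations: (−0.012213)² + (−0.016283)² + (−0.064063)² + (+0.018787)² + (+0.136507)² + (−0.062733)² = 0.027441
Variance = 0.027441 / 5 = 0.005488
SE* = √0.005488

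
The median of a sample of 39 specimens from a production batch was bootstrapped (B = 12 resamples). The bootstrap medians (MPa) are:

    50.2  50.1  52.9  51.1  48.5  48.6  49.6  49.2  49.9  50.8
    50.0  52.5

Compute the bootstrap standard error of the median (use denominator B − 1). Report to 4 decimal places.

SE* = 1.3690

Bootstrap SE is the standard deviation of the 12 replicate medians.
Mean of replicates: (50.2 + 50.1 + 52.9 + 51.1 + 48.5 + 48.6 + 49.6 + 49.2 + 49.9 + 50.8 + 50.0 + 52.5) / 12 = 603.40000 / 12 = 50.28333
Sum of squared deviations: (−0.08333)² + (−0.18333)² + (+2.61667)² + (+0.81667)² + (−1.78333)² + (−1.68333)² + (−0.68333)² + (−1.08333)² + (−0.38333)² + (+0.51667)² + (−0.28333)² + (+2.21667)² = 20.61667
Variance = 20.61667 / 11 = 1.87424
SE* = √1.87424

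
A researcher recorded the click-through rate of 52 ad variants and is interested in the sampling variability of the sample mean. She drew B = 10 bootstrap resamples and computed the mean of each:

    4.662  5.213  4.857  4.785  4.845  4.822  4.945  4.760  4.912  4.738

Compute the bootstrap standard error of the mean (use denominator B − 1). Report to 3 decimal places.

SE* = 0.151

Bootstrap SE is the standard deviation of the 10 replicate means.
Mean of replicates: (4.662 + 5.213 + 4.857 + 4.785 + 4.845 + 4.822 + 4.945 + 4.760 + 4.912 + 4.738) / 10 = 48.5390 / 10 = 4.8539
Sum of squared deviations: (−0.1919)² + (+0.3591)² + (+0.0031)² + (−0.0689)² + (−0.0089)² + (−0.0319)² + (+0.0911)² + (−0.0939)² + (+0.0581)² + (−0.1159)² = 0.2056
Variance = 0.2056 / 9 = 0.0228
SE* = √0.0228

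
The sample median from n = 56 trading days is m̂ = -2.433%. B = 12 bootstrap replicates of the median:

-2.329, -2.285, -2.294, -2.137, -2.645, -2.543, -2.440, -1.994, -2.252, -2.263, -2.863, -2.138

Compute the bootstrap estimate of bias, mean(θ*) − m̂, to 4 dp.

mean(θ*) = ((-2.329) + (-2.285) + (-2.294) + (-2.137) + (-2.645) + (-2.543) + (-2.440) + (-1.994) + (-2.252) + (-2.263) + (-2.863) + (-2.138)) / 12 = -2.34858
bias = -2.34858 − -2.433

bias = +0.0844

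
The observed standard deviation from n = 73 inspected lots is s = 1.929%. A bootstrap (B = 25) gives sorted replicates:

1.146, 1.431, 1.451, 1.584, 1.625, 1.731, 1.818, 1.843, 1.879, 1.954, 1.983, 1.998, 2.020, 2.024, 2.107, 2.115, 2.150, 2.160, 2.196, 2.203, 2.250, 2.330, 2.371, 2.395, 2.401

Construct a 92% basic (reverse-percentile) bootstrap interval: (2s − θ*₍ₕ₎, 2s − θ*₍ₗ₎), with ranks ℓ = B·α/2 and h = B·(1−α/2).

(1.463, 2.712)

Percentile endpoints at ranks 1 and 24: θ*₍1₎ = 1.146, θ*₍24₎ = 2.395.
Basic interval reflects these around s:
  lower = 2 × 1.929 − 2.395 = 1.463
  upper = 2 × 1.929 − 1.146 = 2.712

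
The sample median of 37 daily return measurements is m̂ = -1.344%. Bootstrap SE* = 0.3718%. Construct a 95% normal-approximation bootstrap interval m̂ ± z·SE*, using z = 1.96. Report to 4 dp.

(-2.0727, -0.6153)

Margin = 1.96 × 0.3718 = 0.72873
Interval: -1.344 ± 0.72873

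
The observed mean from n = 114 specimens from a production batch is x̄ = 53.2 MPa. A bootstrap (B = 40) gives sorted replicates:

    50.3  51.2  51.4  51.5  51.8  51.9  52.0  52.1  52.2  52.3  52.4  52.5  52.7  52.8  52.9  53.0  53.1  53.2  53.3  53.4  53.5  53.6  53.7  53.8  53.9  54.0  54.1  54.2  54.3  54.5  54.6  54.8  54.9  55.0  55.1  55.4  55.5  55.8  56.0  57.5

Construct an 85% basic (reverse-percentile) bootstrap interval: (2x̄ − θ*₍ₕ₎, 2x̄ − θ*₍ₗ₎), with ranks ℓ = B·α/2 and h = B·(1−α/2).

(50.9, 55.0)

Percentile endpoints at ranks 3 and 37: θ*₍3₎ = 51.4, θ*₍37₎ = 55.5.
Basic interval reflects these around x̄:
  lower = 2 × 53.2 − 55.5 = 50.9
  upper = 2 × 53.2 − 51.4 = 55.0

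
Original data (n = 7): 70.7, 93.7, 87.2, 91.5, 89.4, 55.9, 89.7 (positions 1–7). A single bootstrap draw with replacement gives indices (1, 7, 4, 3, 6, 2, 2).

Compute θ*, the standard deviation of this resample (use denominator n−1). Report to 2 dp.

Resample values: 70.7, 89.7, 91.5, 87.2, 55.9, 93.7, 93.7.
Mean = 83.2000; sum of squared deviations = 1249.1800
s² = 1249.1800 / 6 = 208.1967
s = √208.1967 = 14.43

θ* = 14.43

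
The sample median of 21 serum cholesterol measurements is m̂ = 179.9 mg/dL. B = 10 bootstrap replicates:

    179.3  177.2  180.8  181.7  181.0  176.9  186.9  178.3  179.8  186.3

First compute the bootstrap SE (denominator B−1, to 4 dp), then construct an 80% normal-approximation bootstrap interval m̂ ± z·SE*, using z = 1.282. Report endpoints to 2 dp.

Mean of replicates = 180.8200; sum of squared deviations = 105.9760; SE* = √(105.9760/9) = 3.4315
Margin = 1.282 × 3.4315 = 4.399
Interval: 179.9 ± 4.399

(175.50, 184.30)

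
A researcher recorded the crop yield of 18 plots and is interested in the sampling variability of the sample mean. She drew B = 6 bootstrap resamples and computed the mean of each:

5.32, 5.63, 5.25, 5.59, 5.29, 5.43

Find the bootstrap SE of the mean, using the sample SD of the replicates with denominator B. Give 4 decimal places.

Bootstrap SE is the standard deviation of the 6 replicate means.
Mean of replicates: (5.32 + 5.63 + 5.25 + 5.59 + 5.29 + 5.43) / 6 = 32.51000 / 6 = 5.41833
Sum of squared deviations: (−0.09833)² + (+0.21167)² + (−0.16833)² + (+0.17167)² + (−0.12833)² + (+0.01167)² = 0.12888
Variance = 0.12888 / 6 = 0.02148
SE* = √0.02148

SE* = 0.1466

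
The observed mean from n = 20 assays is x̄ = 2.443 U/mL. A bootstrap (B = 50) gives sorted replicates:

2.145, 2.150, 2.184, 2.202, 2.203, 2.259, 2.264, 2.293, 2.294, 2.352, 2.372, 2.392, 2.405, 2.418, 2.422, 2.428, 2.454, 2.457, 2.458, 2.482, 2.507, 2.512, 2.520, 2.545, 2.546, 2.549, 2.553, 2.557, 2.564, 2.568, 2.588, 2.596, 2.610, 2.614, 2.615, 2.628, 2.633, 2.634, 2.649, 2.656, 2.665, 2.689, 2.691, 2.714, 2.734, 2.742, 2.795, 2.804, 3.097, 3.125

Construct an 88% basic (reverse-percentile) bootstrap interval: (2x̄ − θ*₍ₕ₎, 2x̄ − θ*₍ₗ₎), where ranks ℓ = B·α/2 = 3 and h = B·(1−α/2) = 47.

Percentile endpoints at ranks 3 and 47: θ*₍3₎ = 2.184, θ*₍47₎ = 2.795.
Basic interval reflects these around x̄:
  lower = 2 × 2.443 − 2.795 = 2.091
  upper = 2 × 2.443 − 2.184 = 2.702

(2.091, 2.702)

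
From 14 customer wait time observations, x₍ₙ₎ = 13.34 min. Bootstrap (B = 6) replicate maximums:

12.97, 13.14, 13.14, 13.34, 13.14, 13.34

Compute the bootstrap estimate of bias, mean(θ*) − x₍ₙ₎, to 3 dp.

mean(θ*) = (12.97 + 13.14 + 13.14 + 13.34 + 13.14 + 13.34) / 6 = 13.1783
bias = 13.1783 − 13.34

bias = −0.162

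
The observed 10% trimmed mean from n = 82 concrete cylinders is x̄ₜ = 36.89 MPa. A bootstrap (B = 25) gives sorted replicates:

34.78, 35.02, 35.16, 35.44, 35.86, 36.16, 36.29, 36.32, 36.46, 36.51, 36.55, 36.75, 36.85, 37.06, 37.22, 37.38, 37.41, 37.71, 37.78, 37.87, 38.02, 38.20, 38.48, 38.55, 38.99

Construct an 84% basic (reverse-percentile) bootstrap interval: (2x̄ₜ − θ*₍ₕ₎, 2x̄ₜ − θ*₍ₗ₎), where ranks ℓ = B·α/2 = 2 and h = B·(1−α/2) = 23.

Percentile endpoints at ranks 2 and 23: θ*₍2₎ = 35.02, θ*₍23₎ = 38.48.
Basic interval reflects these around x̄ₜ:
  lower = 2 × 36.89 − 38.48 = 35.30
  upper = 2 × 36.89 − 35.02 = 38.76

(35.30, 38.76)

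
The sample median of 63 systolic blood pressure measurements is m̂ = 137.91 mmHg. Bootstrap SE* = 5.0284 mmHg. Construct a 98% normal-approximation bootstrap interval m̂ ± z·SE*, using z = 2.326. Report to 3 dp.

Margin = 2.326 × 5.0284 = 11.6961
Interval: 137.91 ± 11.6961

(126.214, 149.606)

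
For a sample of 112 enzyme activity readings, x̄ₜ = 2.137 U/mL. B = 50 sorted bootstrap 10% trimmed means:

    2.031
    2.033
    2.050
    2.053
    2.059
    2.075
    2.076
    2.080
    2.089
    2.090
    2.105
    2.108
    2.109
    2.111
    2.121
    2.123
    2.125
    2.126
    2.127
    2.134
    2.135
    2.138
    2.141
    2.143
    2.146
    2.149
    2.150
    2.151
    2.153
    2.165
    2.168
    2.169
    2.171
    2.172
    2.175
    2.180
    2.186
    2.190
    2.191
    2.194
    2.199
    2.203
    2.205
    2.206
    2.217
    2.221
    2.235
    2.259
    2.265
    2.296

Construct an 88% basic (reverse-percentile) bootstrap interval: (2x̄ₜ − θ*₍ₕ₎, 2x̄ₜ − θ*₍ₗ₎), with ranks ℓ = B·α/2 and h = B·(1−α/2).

(2.039, 2.224)

Percentile endpoints at ranks 3 and 47: θ*₍3₎ = 2.050, θ*₍47₎ = 2.235.
Basic interval reflects these around x̄ₜ:
  lower = 2 × 2.137 − 2.235 = 2.039
  upper = 2 × 2.137 − 2.050 = 2.224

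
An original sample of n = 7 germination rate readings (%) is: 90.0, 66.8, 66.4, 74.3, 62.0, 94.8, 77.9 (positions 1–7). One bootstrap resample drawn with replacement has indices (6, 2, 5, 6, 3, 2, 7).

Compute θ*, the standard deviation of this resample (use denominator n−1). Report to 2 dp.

θ* = 13.95

Resample values: 94.8, 66.8, 62.0, 94.8, 66.4, 66.8, 77.9.
Mean = 75.6429; sum of squared deviations = 1167.0371
s² = 1167.0371 / 6 = 194.5062
s = √194.5062 = 13.95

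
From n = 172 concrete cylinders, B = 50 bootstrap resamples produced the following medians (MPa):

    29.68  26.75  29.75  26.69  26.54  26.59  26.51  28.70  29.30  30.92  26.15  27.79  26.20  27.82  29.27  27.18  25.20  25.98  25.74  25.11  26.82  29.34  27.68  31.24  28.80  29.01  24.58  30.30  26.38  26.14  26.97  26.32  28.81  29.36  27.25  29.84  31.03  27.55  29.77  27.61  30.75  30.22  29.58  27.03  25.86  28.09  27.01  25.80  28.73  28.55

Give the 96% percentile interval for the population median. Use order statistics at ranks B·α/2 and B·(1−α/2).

(24.58, 31.03)

Sorted replicates: 24.58, 25.11, 25.20, 25.74, 25.80, 25.86, 25.98, 26.14, 26.15, 26.20, 26.32, 26.38, 26.51, 26.54, 26.59, 26.69, 26.75, 26.82, 26.97, 27.01, 27.03, 27.18, 27.25, 27.55, 27.61, 27.68, 27.79, 27.82, 28.09, 28.55, 28.70, 28.73, 28.80, 28.81, 29.01, 29.27, 29.30, 29.34, 29.36, 29.58, 29.68, 29.75, 29.77, 29.84, 30.22, 30.30, 30.75, 30.92, 31.03, 31.24
α = 0.04; lower rank = 50 × 0.020 = 1; upper rank = 50 × 0.980 = 49.
The 1st smallest replicate is 24.58; the 49th is 31.03.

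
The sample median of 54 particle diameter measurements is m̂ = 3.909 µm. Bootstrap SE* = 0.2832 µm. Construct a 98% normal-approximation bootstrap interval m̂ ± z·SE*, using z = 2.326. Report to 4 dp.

Margin = 2.326 × 0.2832 = 0.65872
Interval: 3.909 ± 0.65872

(3.2503, 4.5677)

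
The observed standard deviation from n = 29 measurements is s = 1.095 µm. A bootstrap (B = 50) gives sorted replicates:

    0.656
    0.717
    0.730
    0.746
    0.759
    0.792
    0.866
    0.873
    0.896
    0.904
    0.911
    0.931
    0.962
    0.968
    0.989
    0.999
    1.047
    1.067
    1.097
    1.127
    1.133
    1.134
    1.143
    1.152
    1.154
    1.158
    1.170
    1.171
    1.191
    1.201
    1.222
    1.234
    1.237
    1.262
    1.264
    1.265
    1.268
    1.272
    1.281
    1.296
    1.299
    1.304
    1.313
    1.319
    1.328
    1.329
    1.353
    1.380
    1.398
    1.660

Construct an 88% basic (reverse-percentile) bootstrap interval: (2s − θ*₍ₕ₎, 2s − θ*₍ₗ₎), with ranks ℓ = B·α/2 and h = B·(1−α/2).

(0.837, 1.460)

Percentile endpoints at ranks 3 and 47: θ*₍3₎ = 0.730, θ*₍47₎ = 1.353.
Basic interval reflects these around s:
  lower = 2 × 1.095 − 1.353 = 0.837
  upper = 2 × 1.095 − 0.730 = 1.460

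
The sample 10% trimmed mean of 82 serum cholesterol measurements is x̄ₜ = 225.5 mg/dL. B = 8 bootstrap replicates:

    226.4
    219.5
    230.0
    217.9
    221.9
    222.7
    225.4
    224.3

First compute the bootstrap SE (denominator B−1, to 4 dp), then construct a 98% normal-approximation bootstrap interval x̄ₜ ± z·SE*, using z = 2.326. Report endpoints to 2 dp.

(216.47, 234.53)

Mean of replicates = 223.5125; sum of squared deviations = 105.4688; SE* = √(105.4688/7) = 3.8816
Margin = 2.326 × 3.8816 = 9.029
Interval: 225.5 ± 9.029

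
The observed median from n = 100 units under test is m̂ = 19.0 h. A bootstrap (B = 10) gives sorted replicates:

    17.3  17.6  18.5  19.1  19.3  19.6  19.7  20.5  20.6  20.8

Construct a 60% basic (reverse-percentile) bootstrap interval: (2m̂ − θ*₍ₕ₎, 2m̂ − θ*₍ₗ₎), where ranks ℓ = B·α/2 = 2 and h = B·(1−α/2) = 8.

Percentile endpoints at ranks 2 and 8: θ*₍2₎ = 17.6, θ*₍8₎ = 20.5.
Basic interval reflects these around m̂:
  lower = 2 × 19.0 − 20.5 = 17.5
  upper = 2 × 19.0 − 17.6 = 20.4

(17.5, 20.4)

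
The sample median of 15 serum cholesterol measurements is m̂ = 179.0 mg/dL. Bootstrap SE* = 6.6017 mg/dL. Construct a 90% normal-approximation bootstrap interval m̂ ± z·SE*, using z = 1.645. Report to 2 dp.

Margin = 1.645 × 6.6017 = 10.860
Interval: 179.0 ± 10.860

(168.14, 189.86)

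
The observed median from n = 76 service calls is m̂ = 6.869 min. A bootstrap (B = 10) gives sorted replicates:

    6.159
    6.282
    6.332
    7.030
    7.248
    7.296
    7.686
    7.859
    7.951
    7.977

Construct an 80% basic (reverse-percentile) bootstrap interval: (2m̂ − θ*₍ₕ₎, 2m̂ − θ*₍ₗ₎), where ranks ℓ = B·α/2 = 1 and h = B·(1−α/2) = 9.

Percentile endpoints at ranks 1 and 9: θ*₍1₎ = 6.159, θ*₍9₎ = 7.951.
Basic interval reflects these around m̂:
  lower = 2 × 6.869 − 7.951 = 5.787
  upper = 2 × 6.869 − 6.159 = 7.579

(5.787, 7.579)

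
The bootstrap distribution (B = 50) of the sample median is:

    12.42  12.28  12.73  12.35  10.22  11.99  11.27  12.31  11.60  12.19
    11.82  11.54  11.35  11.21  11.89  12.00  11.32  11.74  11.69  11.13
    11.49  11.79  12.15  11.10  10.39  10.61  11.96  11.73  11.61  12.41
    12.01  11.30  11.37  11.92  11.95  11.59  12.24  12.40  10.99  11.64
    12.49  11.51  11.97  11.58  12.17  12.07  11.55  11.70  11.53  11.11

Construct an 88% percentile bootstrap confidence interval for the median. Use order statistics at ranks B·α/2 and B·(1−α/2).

(10.61, 12.41)

Sorted replicates: 10.22, 10.39, 10.61, 10.99, 11.10, 11.11, 11.13, 11.21, 11.27, 11.30, 11.32, 11.35, 11.37, 11.49, 11.51, 11.53, 11.54, 11.55, 11.58, 11.59, 11.60, 11.61, 11.64, 11.69, 11.70, 11.73, 11.74, 11.79, 11.82, 11.89, 11.92, 11.95, 11.96, 11.97, 11.99, 12.00, 12.01, 12.07, 12.15, 12.17, 12.19, 12.24, 12.28, 12.31, 12.35, 12.40, 12.41, 12.42, 12.49, 12.73
α = 0.12; lower rank = 50 × 0.060 = 3; upper rank = 50 × 0.940 = 47.
The 3rd smallest replicate is 10.61; the 47th is 12.41.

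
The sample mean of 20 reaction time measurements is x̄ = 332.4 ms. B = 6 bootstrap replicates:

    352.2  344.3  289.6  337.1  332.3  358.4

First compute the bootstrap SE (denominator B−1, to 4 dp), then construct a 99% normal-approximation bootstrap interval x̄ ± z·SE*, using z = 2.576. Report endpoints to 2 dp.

Mean of replicates = 335.6500; sum of squared deviations = 3000.2150; SE* = √(3000.2150/5) = 24.4958
Margin = 2.576 × 24.4958 = 63.101
Interval: 332.4 ± 63.101

(269.30, 395.50)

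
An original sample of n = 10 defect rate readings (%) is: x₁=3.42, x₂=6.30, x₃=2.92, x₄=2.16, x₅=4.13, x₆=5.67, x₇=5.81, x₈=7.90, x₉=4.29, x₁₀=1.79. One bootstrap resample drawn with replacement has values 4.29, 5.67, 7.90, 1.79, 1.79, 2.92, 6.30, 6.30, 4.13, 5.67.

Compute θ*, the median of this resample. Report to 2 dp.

Sorted: 1.79, 1.79, 2.92, 4.13, 4.29, 5.67, 5.67, 6.30, 6.30, 7.90
Median = average of the two middle values = 4.98

θ* = 4.98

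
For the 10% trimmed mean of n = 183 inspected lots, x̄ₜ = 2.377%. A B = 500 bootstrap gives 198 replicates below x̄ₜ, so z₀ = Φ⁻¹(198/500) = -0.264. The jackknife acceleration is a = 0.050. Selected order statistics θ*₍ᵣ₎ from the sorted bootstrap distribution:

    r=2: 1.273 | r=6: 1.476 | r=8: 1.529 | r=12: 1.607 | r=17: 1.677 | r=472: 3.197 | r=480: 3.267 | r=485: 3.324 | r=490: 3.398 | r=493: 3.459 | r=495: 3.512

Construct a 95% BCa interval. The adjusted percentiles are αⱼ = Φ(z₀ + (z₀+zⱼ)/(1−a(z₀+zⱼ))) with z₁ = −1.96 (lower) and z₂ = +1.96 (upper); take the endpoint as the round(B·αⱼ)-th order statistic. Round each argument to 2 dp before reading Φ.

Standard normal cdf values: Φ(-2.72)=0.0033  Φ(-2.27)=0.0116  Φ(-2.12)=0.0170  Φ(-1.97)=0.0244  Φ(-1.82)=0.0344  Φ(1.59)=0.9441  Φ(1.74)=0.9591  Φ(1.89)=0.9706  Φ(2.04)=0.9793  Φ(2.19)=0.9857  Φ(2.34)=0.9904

Lower: z₀ + z₁ = -0.264 + (-1.960) = -2.224; 1 − a(z₀+z₁) = 1 − (0.050)(-2.224) = 1.1112; argument = -0.264 + (-2.224)/1.1112 = -2.2654 → -2.27.
α₁ = Φ(-2.27) = 0.0116; rank = round(500 × 0.0116) = 6; θ*₍6₎ = 1.476.
Upper: z₀ + z₂ = 1.696; 1 − a(z₀+z₂) = 0.9152; argument = 1.5891 → 1.59; α₂ = 0.9441; rank = 472; θ*₍472₎ = 3.197.

(1.476, 3.197)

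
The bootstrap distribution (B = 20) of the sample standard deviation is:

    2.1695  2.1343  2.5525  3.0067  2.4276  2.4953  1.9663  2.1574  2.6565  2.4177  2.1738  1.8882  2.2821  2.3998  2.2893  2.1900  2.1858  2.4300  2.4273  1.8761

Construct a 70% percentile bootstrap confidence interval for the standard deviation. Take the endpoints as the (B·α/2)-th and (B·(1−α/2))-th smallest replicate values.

Sorted replicates: 1.8761, 1.8882, 1.9663, 2.1343, 2.1574, 2.1695, 2.1738, 2.1858, 2.1900, 2.2821, 2.2893, 2.3998, 2.4177, 2.4273, 2.4276, 2.4300, 2.4953, 2.5525, 2.6565, 3.0067
α = 0.30; lower rank = 20 × 0.150 = 3; upper rank = 20 × 0.850 = 17.
The 3rd smallest replicate is 1.9663; the 17th is 2.4953.

(1.9663, 2.4953)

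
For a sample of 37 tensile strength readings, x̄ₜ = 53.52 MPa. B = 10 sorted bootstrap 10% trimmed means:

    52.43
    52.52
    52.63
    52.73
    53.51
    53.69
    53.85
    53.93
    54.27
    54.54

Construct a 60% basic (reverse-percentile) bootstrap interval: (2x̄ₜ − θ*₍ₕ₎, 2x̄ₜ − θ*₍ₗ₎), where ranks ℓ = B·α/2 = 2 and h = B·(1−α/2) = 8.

(53.11, 54.52)

Percentile endpoints at ranks 2 and 8: θ*₍2₎ = 52.52, θ*₍8₎ = 53.93.
Basic interval reflects these around x̄ₜ:
  lower = 2 × 53.52 − 53.93 = 53.11
  upper = 2 × 53.52 − 52.52 = 54.52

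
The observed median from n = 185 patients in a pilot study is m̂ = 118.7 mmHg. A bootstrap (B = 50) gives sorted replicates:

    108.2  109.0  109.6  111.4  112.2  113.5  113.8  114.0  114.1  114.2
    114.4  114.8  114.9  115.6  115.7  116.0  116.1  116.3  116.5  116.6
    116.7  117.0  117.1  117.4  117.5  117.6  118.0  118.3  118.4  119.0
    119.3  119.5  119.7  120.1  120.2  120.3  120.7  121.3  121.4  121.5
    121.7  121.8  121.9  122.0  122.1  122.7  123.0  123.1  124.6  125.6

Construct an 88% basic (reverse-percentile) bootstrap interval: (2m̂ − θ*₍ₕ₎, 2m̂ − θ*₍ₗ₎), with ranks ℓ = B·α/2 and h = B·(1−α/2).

(114.4, 127.8)

Percentile endpoints at ranks 3 and 47: θ*₍3₎ = 109.6, θ*₍47₎ = 123.0.
Basic interval reflects these around m̂:
  lower = 2 × 118.7 − 123.0 = 114.4
  upper = 2 × 118.7 − 109.6 = 127.8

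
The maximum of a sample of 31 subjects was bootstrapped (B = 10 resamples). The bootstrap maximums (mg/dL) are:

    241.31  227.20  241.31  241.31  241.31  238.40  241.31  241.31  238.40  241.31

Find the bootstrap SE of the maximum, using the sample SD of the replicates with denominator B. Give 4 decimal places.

Bootstrap SE is the standard deviation of the 10 replicate maximums.
Mean of replicates: (241.31 + 227.20 + 241.31 + 241.31 + 241.31 + 238.40 + 241.31 + 241.31 + 238.40 + 241.31) / 10 = 2393.17000 / 10 = 239.31700
Sum of squared deviations: (+1.99300)² + (−12.11700)² + (+1.99300)² + (+1.99300)² + (+1.99300)² + (−0.91700)² + (+1.99300)² + (+1.99300)² + (−0.91700)² + (+1.99300)² = 176.30781
Variance = 176.30781 / 10 = 17.63078
SE* = √17.63078

SE* = 4.1989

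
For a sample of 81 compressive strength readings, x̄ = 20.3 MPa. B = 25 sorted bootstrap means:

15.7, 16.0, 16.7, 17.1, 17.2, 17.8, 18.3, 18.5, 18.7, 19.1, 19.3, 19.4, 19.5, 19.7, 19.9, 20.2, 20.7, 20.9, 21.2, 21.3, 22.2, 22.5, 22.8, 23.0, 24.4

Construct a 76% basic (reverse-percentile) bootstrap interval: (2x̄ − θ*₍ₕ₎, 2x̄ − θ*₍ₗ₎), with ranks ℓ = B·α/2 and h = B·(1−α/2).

(18.1, 23.9)

Percentile endpoints at ranks 3 and 22: θ*₍3₎ = 16.7, θ*₍22₎ = 22.5.
Basic interval reflects these around x̄:
  lower = 2 × 20.3 − 22.5 = 18.1
  upper = 2 × 20.3 − 16.7 = 23.9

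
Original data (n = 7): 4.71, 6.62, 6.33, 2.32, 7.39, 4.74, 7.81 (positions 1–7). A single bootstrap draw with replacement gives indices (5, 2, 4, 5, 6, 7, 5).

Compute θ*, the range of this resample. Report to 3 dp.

Resample values: 7.39, 6.62, 2.32, 7.39, 4.74, 7.81, 7.39.
Range = 7.81 − 2.32 = 5.490

θ* = 5.490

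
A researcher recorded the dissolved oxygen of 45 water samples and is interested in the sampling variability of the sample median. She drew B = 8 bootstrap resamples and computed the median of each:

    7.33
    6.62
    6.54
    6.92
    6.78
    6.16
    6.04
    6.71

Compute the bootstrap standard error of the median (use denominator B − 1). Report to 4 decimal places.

SE* = 0.4105

Bootstrap SE is the standard deviation of the 8 replicate medians.
Mean of replicates: (7.33 + 6.62 + 6.54 + 6.92 + 6.78 + 6.16 + 6.04 + 6.71) / 8 = 53.10000 / 8 = 6.63750
Sum of squared deviations: (+0.69250)² + (−0.01750)² + (−0.09750)² + (+0.28250)² + (+0.14250)² + (−0.47750)² + (−0.59750)² + (+0.07250)² = 1.17975
Variance = 1.17975 / 7 = 0.16854
SE* = √0.16854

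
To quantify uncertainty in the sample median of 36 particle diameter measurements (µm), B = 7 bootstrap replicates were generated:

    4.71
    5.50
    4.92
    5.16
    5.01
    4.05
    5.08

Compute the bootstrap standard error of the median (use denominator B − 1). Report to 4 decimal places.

SE* = 0.4525

Bootstrap SE is the standard deviation of the 7 replicate medians.
Mean of replicates: (4.71 + 5.50 + 4.92 + 5.16 + 5.01 + 4.05 + 5.08) / 7 = 34.43000 / 7 = 4.91857
Sum of squared deviations: (−0.20857)² + (+0.58143)² + (+0.00143)² + (+0.24143)² + (+0.09143)² + (−0.86857)² + (+0.16143)² = 1.22869
Variance = 1.22869 / 6 = 0.20478
SE* = √0.20478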